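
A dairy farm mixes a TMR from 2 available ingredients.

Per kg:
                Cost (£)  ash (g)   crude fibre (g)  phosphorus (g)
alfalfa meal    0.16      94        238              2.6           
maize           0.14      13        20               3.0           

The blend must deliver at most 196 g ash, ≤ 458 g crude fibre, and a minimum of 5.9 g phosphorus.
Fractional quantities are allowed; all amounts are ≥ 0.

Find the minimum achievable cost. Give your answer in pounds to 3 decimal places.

Set it up as a linear program. Let x1 = kg of alfalfa meal, x2 = kg of maize.
min 0.16x1 + 0.14x2 s.t.:
  94x1 + 13x2 ≤ 196   (ash)
  238x1 + 20x2 ≤ 458   (crude fibre)
  2.6x1 + 3x2 ≥ 5.9   (phosphorus)
  x1, x2 ≥ 0.
The minimum-cost mix takes nothing from alfalfa meal — only maize. The phosphorus requirement is met with equality.
That vertex is x2 = 1.967.
Hence cost = 0.14·1.967 = £0.27538.

£0.275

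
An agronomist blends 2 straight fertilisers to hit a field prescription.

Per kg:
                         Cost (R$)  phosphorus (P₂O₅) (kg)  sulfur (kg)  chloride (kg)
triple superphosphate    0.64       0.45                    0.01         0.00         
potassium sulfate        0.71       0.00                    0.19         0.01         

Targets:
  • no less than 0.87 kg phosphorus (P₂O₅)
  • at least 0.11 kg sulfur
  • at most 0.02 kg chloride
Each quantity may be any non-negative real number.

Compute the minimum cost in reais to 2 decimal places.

Let x1 = kg of triple superphosphate, x2 = kg of potassium sulfate.
min 0.64x1 + 0.71x2 with:
  0.45x1 ≥ 0.87   (phosphorus (P₂O₅))
  0.01x1 + 0.19x2 ≥ 0.11   (sulfur)
  0.01x2 ≤ 0.02   (chloride)
  x1, x2 ≥ 0.
Both inputs are positive at the optimum. Binding constraints: phosphorus (P₂O₅) and sulfur.
Optimal quantities: triple superphosphate = 1.933 kg, potassium sulfate = 0.4772 kg.
Hence cost = 0.64·1.933 + 0.71·0.4772 = R$1.5759.

R$1.58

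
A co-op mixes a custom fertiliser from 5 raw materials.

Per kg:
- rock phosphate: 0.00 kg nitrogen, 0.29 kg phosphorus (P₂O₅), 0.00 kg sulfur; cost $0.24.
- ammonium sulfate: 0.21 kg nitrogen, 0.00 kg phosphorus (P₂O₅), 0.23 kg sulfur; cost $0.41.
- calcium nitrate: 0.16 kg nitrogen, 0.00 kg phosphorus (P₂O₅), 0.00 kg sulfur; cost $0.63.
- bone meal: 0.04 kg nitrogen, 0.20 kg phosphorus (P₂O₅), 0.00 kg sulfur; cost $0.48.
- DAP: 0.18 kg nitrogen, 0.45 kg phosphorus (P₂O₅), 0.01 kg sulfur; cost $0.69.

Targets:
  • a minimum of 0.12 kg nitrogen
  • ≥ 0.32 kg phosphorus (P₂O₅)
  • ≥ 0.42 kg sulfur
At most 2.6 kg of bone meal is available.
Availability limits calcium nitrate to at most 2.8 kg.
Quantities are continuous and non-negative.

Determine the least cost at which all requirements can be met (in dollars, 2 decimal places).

$1.01

Let x1 = kg of rock phosphate, x2 = kg of ammonium sulfate, x3 = kg of calcium nitrate, x4 = kg of bone meal, x5 = kg of DAP.
Minimize 0.24x1 + 0.41x2 + 0.63x3 + 0.48x4 + 0.69x5 subject to:
  0.21x2 + 0.16x3 + 0.04x4 + 0.18x5 ≥ 0.12   (nitrogen)
  0.29x1 + 0.2x4 + 0.45x5 ≥ 0.32   (phosphorus (P₂O₅))
  0.23x2 + 0.01x5 ≥ 0.42   (sulfur)
  x4 ≤ 2.6
  x3 ≤ 2.8
  x1, x2, x3, x4, x5 ≥ 0.
At the optimum only rock phosphate, ammonium sulfate are positive (calcium nitrate, bone meal, DAP = 0). There the phosphorus (P₂O₅) and sulfur constraints are tight.
Solving gives x1 = 1.103, x2 = 1.826.
Cost = 0.24·1.103 + 0.41·1.826 = 1.0134.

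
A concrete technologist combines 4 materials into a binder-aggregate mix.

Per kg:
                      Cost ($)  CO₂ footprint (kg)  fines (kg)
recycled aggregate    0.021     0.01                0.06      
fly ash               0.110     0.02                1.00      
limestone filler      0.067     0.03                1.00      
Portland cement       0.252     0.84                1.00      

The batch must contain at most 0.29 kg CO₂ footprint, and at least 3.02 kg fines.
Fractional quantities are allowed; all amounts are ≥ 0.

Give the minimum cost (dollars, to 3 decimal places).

Let x1 = kg of recycled aggregate, x2 = kg of fly ash, x3 = kg of limestone filler, x4 = kg of Portland cement.
Minimise 0.021x1 + 0.11x2 + 0.067x3 + 0.252x4 with:
  0.01x1 + 0.02x2 + 0.03x3 + 0.84x4 ≤ 0.29   (CO₂ footprint)
  0.06x1 + 1x2 + 1x3 + 1x4 ≥ 3.02   (fines)
  x1, x2, x3, x4 ≥ 0.
The optimal basis is {limestone filler}; recycled aggregate, fly ash, Portland cement drop out. Binding constraint: fines.
Optimal quantities: limestone filler = 3.02 kg.
Hence cost = 0.067·3.02 = $0.20234.

$0.202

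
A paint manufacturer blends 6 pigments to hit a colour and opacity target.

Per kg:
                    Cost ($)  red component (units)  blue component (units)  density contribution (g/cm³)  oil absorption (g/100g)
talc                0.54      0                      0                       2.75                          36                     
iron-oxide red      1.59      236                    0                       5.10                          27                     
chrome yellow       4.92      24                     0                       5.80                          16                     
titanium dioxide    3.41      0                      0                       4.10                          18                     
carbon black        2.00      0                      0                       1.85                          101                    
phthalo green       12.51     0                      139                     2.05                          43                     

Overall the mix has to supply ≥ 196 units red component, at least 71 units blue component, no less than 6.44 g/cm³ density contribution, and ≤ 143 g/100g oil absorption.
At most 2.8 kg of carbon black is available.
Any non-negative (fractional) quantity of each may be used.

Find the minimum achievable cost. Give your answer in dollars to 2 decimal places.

$7.94

Treat it as an LP. Let x1 = kg of talc, x2 = kg of iron-oxide red, x3 = kg of chrome yellow, x4 = kg of titanium dioxide, x5 = kg of carbon black, x6 = kg of phthalo green.
min 0.54x1 + 1.59x2 + 4.92x3 + 3.41x4 + 2x5 + 12.51x6 subject to:
  236x2 + 24x3 ≥ 196   (red component)
  139x6 ≥ 71   (blue component)
  2.75x1 + 5.1x2 + 5.8x3 + 4.1x4 + 1.85x5 + 2.05x6 ≥ 6.44   (density contribution)
  36x1 + 27x2 + 16x3 + 18x4 + 101x5 + 43x6 ≤ 143   (oil absorption)
  x5 ≤ 2.8
  x1, x2, x3, x4, x5, x6 ≥ 0.
The cheapest feasible vertex uses only talc, iron-oxide red, phthalo green; chrome yellow, titanium dioxide, carbon black are not used. Binding constraints: red component, blue component, density contribution.
That vertex is x1 = 0.4208, x2 = 0.8305, x6 = 0.5108.
Total cost: 0.54·0.4208 + 1.59·0.8305 + 12.51·0.5108 = 7.9378.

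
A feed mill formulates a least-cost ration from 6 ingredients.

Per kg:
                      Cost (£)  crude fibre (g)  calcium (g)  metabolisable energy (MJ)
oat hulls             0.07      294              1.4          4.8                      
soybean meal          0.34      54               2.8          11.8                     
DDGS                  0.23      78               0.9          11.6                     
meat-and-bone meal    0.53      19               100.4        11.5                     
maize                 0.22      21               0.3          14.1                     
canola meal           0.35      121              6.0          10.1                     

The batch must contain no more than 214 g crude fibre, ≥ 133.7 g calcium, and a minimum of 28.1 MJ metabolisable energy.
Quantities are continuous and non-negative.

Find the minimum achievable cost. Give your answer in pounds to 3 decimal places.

This is a linear program. Let x1 = kg of oat hulls, x2 = kg of soybean meal, x3 = kg of DDGS, x4 = kg of meat-and-bone meal, x5 = kg of maize, x6 = kg of canola meal.
min 0.07x1 + 0.34x2 + 0.23x3 + 0.53x4 + 0.22x5 + 0.35x6 with:
  294x1 + 54x2 + 78x3 + 19x4 + 21x5 + 121x6 ≤ 214   (crude fibre)
  1.4x1 + 2.8x2 + 0.9x3 + 100.4x4 + 0.3x5 + 6x6 ≥ 133.7   (calcium)
  4.8x1 + 11.8x2 + 11.6x3 + 11.5x4 + 14.1x5 + 10.1x6 ≥ 28.1   (metabolisable energy)
  x1, x2, x3, x4, x5, x6 ≥ 0.
At the optimum only oat hulls, meat-and-bone meal, maize are positive (soybean meal, DDGS, canola meal = 0). There the crude fibre, calcium, metabolisable energy constraints are tight.
So oat hulls = 0.5915 kg, meat-and-bone meal = 1.321 kg, maize = 0.7139 kg.
Objective = 0.07·0.5915 + 0.53·1.321 + 0.22·0.7139 = 0.89859.

£0.899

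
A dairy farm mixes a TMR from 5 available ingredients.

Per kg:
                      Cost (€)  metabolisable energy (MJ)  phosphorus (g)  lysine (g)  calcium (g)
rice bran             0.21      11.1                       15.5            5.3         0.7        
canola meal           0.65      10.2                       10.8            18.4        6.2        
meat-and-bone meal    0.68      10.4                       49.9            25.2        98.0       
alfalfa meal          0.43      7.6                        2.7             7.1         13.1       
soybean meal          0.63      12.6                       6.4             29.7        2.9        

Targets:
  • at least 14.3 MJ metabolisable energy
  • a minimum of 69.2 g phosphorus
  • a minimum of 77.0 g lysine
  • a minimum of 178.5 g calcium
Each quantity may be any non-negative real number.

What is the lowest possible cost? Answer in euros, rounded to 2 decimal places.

€1.89

This is a linear program. Let x1 = kg of rice bran, x2 = kg of canola meal, x3 = kg of meat-and-bone meal, x4 = kg of alfalfa meal, x5 = kg of soybean meal.
Minimise 0.21x1 + 0.65x2 + 0.68x3 + 0.43x4 + 0.63x5 s.t.:
  11.1x1 + 10.2x2 + 10.4x3 + 7.6x4 + 12.6x5 ≥ 14.3   (metabolisable energy)
  15.5x1 + 10.8x2 + 49.9x3 + 2.7x4 + 6.4x5 ≥ 69.2   (phosphorus)
  5.3x1 + 18.4x2 + 25.2x3 + 7.1x4 + 29.7x5 ≥ 77   (lysine)
  0.7x1 + 6.2x2 + 98x3 + 13.1x4 + 2.9x5 ≥ 178.5   (calcium)
  x1, x2, x3, x4, x5 ≥ 0.
The optimal basis is {meat-and-bone meal, soybean meal}; rice bran, canola meal, alfalfa meal drop out. Binding constraints: lysine and calcium.
Optimal quantities: meat-and-bone meal = 1.79 kg, soybean meal = 1.074 kg.
Hence cost = 0.68·1.79 + 0.63·1.074 = €1.8938.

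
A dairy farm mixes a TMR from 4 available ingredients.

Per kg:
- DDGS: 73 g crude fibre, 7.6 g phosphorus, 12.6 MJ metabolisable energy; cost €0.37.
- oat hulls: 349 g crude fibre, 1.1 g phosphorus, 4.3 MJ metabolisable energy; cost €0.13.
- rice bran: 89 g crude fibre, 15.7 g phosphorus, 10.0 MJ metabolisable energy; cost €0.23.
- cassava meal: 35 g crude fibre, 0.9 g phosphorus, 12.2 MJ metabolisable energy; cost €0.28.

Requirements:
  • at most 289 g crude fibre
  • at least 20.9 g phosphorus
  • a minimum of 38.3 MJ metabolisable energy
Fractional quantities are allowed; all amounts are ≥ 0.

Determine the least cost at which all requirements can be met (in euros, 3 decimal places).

€0.880

This is a linear program. Let x1 = kg of DDGS, x2 = kg of oat hulls, x3 = kg of rice bran, x4 = kg of cassava meal.
min 0.37x1 + 0.13x2 + 0.23x3 + 0.28x4 s.t.:
  73x1 + 349x2 + 89x3 + 35x4 ≤ 289   (crude fibre)
  7.6x1 + 1.1x2 + 15.7x3 + 0.9x4 ≥ 20.9   (phosphorus)
  12.6x1 + 4.3x2 + 10x3 + 12.2x4 ≥ 38.3   (metabolisable energy)
  x1, x2, x3, x4 ≥ 0.
The optimal basis is {rice bran, cassava meal}; DDGS, oat hulls drop out. The phosphorus and metabolisable energy requirements are met with equality.
So rice bran = 1.208 kg, cassava meal = 2.149 kg.
Total cost: 0.23·1.208 + 0.28·2.149 = 0.87956.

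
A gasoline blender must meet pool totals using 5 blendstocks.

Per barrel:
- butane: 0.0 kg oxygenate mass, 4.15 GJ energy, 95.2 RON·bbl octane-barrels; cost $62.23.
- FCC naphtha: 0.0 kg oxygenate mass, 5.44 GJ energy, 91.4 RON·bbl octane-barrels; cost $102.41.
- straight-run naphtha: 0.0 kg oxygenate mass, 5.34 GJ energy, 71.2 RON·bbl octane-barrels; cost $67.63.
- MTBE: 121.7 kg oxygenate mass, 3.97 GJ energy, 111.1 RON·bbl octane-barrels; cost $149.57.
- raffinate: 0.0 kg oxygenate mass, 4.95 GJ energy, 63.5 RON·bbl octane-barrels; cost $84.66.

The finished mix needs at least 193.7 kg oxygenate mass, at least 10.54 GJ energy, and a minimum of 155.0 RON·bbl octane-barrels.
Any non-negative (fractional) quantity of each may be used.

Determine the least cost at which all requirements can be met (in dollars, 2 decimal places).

$291.52

Let x1 = barrels of butane, x2 = barrels of FCC naphtha, x3 = barrels of straight-run naphtha, x4 = barrels of MTBE, x5 = barrels of raffinate.
Minimize 62.23x1 + 102.41x2 + 67.63x3 + 149.57x4 + 84.66x5 with:
  121.7x4 ≥ 193.7   (oxygenate mass)
  4.15x1 + 5.44x2 + 5.34x3 + 3.97x4 + 4.95x5 ≥ 10.54   (energy)
  95.2x1 + 91.4x2 + 71.2x3 + 111.1x4 + 63.5x5 ≥ 155   (octane-barrels)
  x1, x2, x3, x4, x5 ≥ 0.
At the optimum only straight-run naphtha, MTBE are positive (butane, FCC naphtha, raffinate = 0). The oxygenate mass and energy requirements are met with equality.
Solving gives x3 = 0.7905, x4 = 1.5916.
Hence cost = 67.63·0.7905 + 149.57·1.5916 = $291.5171.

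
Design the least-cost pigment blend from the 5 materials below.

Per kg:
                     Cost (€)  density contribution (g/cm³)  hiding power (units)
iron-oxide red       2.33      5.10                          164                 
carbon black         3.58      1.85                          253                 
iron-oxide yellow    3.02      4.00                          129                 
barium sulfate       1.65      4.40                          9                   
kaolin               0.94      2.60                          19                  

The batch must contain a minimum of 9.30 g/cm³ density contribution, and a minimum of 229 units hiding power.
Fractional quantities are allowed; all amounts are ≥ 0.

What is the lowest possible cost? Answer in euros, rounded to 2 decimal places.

Treat it as an LP. Let x1 = kg of iron-oxide red, x2 = kg of carbon black, x3 = kg of iron-oxide yellow, x4 = kg of barium sulfate, x5 = kg of kaolin.
Minimise 2.33x1 + 3.58x2 + 3.02x3 + 1.65x4 + 0.94x5 subject to:
  5.1x1 + 1.85x2 + 4x3 + 4.4x4 + 2.6x5 ≥ 9.3   (density contribution)
  164x1 + 253x2 + 129x3 + 9x4 + 19x5 ≥ 229   (hiding power)
  x1, x2, x3, x4, x5 ≥ 0.
The cheapest feasible vertex uses only iron-oxide red, kaolin; carbon black, iron-oxide yellow, barium sulfate are not used. Binding constraints: density contribution and hiding power.
That vertex is x1 = 1.271, x5 = 1.084.
Cost = 2.33·1.271 + 0.94·1.084 = 3.9804.

€3.98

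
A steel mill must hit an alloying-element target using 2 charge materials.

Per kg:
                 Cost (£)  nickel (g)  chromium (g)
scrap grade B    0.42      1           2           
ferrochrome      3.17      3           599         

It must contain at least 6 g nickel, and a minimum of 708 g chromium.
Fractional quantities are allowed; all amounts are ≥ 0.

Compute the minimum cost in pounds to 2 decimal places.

£4.76

Treat it as an LP. Let x1 = kg of scrap grade B, x2 = kg of ferrochrome.
Minimise 0.42x1 + 3.17x2 subject to:
  1x1 + 3x2 ≥ 6   (nickel)
  2x1 + 599x2 ≥ 708   (chromium)
  x1, x2 ≥ 0.
Both inputs are positive at the optimum. The nickel and chromium requirements are met with equality.
That vertex is x1 = 2.479, x2 = 1.174.
Total cost: 0.42·2.479 + 3.17·1.174 = 4.7628.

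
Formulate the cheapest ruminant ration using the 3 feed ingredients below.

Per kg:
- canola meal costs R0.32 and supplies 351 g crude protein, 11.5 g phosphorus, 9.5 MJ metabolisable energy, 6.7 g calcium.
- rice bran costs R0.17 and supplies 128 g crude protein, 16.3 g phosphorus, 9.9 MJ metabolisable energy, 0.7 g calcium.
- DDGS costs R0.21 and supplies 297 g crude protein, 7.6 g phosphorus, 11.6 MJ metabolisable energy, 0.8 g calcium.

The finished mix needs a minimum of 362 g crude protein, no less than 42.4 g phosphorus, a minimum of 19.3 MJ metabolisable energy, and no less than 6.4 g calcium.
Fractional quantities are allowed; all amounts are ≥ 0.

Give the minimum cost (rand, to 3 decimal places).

R0.590

This is a linear program. Let x1 = kg of canola meal, x2 = kg of rice bran, x3 = kg of DDGS.
min 0.32x1 + 0.17x2 + 0.21x3 subject to:
  351x1 + 128x2 + 297x3 ≥ 362   (crude protein)
  11.5x1 + 16.3x2 + 7.6x3 ≥ 42.4   (phosphorus)
  9.5x1 + 9.9x2 + 11.6x3 ≥ 19.3   (metabolisable energy)
  6.7x1 + 0.7x2 + 0.8x3 ≥ 6.4   (calcium)
  x1, x2, x3 ≥ 0.
The optimal basis is {canola meal, rice bran}; DDGS drops out. Binding constraints: phosphorus and calcium.
Solving gives x1 = 0.7378, x2 = 2.081.
Total cost: 0.32·0.7378 + 0.17·2.081 = 0.58987.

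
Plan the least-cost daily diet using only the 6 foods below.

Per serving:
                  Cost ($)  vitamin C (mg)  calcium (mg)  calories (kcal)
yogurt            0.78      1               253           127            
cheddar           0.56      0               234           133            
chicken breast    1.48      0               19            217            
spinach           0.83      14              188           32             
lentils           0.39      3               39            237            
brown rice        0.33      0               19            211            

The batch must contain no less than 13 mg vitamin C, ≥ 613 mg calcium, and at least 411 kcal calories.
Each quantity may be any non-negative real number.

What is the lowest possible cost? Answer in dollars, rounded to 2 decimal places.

Set it up as a linear program. Let x1 = servings of yogurt, x2 = servings of cheddar, x3 = servings of chicken breast, x4 = servings of spinach, x5 = servings of lentils, x6 = servings of brown rice.
min 0.78x1 + 0.56x2 + 1.48x3 + 0.83x4 + 0.39x5 + 0.33x6 subject to:
  1x1 + 14x4 + 3x5 ≥ 13   (vitamin C)
  253x1 + 234x2 + 19x3 + 188x4 + 39x5 + 19x6 ≥ 613   (calcium)
  127x1 + 133x2 + 217x3 + 32x4 + 237x5 + 211x6 ≥ 411   (calories)
  x1, x2, x3, x4, x5, x6 ≥ 0.
The cheapest feasible vertex uses only cheddar, spinach, lentils; yogurt, chicken breast, brown rice are not used. There the vitamin C, calcium, calories constraints are tight.
Solving gives x2 = 1.877, x4 = 0.806, x5 = 0.5721.
Cost = 0.56·1.877 + 0.83·0.806 + 0.39·0.5721 = 1.9432.

$1.94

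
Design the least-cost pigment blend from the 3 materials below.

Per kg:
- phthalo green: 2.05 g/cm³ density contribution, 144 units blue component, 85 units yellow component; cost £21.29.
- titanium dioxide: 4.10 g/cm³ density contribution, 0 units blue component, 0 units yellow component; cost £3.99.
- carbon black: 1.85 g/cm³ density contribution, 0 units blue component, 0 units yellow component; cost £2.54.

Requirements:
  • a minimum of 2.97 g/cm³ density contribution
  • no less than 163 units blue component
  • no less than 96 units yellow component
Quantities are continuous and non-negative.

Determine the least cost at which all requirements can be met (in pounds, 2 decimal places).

Let x1 = kg of phthalo green, x2 = kg of titanium dioxide, x3 = kg of carbon black.
Minimize 21.29x1 + 3.99x2 + 2.54x3 subject to:
  2.05x1 + 4.1x2 + 1.85x3 ≥ 2.97   (density contribution)
  144x1 ≥ 163   (blue component)
  85x1 ≥ 96   (yellow component)
  x1, x2, x3 ≥ 0.
The cheapest feasible vertex uses only phthalo green, titanium dioxide; carbon black is not used. There the density contribution and blue component constraints are tight.
So phthalo green = 1.132 kg, titanium dioxide = 0.1584 kg.
Hence cost = 21.29·1.132 + 3.99·0.1584 = £24.7323.

£24.73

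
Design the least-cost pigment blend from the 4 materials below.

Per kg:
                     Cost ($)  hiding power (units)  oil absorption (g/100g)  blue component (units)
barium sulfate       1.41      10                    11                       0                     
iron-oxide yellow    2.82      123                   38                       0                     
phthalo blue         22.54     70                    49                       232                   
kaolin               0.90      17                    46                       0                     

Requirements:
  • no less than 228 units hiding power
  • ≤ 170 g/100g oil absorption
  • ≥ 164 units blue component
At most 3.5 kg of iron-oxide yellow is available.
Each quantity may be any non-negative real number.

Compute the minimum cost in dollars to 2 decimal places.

Treat it as an LP. Let x1 = kg of barium sulfate, x2 = kg of iron-oxide yellow, x3 = kg of phthalo blue, x4 = kg of kaolin.
min 1.41x1 + 2.82x2 + 22.54x3 + 0.9x4 s.t.:
  10x1 + 123x2 + 70x3 + 17x4 ≥ 228   (hiding power)
  11x1 + 38x2 + 49x3 + 46x4 ≤ 170   (oil absorption)
  232x3 ≥ 164   (blue component)
  x2 ≤ 3.5
  x1, x2, x3, x4 ≥ 0.
The cheapest feasible vertex uses only iron-oxide yellow, phthalo blue; barium sulfate, kaolin are not used. The hiding power and blue component requirements are met with equality.
Solving gives x2 = 1.451, x3 = 0.7069.
Hence cost = 2.82·1.451 + 22.54·0.7069 = $20.0253.

$20.03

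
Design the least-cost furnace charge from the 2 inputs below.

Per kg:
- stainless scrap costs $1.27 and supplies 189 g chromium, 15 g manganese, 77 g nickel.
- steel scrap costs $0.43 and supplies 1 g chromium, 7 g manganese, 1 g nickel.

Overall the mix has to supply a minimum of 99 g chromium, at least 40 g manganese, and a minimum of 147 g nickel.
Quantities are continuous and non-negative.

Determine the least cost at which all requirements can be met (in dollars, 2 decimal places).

$3.12

Treat it as an LP. Let x1 = kg of stainless scrap, x2 = kg of steel scrap.
Minimize 1.27x1 + 0.43x2 subject to:
  189x1 + 1x2 ≥ 99   (chromium)
  15x1 + 7x2 ≥ 40   (manganese)
  77x1 + 1x2 ≥ 147   (nickel)
  x1, x2 ≥ 0.
Both inputs are positive at the optimum. Binding constraints: manganese and nickel.
Solving gives x1 = 1.8874, x2 = 1.6698.
Objective = 1.27·1.8874 + 0.43·1.6698 = 3.11501.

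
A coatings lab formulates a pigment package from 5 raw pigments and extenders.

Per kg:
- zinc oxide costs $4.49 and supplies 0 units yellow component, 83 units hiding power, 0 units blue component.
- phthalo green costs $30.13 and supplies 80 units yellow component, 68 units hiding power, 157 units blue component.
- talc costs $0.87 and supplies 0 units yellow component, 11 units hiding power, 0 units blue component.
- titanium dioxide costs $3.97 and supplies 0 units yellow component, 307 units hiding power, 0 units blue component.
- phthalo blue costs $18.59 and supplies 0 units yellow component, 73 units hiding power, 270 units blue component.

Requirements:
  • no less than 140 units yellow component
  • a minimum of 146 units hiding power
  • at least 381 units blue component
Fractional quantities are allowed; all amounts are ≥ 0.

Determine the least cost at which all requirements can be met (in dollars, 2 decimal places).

Set it up as a linear program. Let x1 = kg of zinc oxide, x2 = kg of phthalo green, x3 = kg of talc, x4 = kg of titanium dioxide, x5 = kg of phthalo blue.
Minimise 4.49x1 + 30.13x2 + 0.87x3 + 3.97x4 + 18.59x5 s.t.:
  80x2 ≥ 140   (yellow component)
  83x1 + 68x2 + 11x3 + 307x4 + 73x5 ≥ 146   (hiding power)
  157x2 + 270x5 ≥ 381   (blue component)
  x1, x2, x3, x4, x5 ≥ 0.
The optimal basis is {phthalo green, phthalo blue}; zinc oxide, talc, titanium dioxide drop out. Binding constraints: yellow component and blue component.
So phthalo green = 1.75 kg, phthalo blue = 0.3935 kg.
Cost = 30.13·1.75 + 18.59·0.3935 = 60.0427.

$60.04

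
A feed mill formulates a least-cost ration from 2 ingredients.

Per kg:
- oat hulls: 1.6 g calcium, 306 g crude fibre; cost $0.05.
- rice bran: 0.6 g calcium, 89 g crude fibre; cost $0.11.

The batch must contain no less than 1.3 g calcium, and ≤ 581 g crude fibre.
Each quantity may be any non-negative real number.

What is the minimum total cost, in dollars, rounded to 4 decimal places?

This is a linear program. Let x1 = kg of oat hulls, x2 = kg of rice bran.
Minimize 0.05x1 + 0.11x2 with:
  1.6x1 + 0.6x2 ≥ 1.3   (calcium)
  306x1 + 89x2 ≤ 581   (crude fibre)
  x1, x2 ≥ 0.
The minimum-cost mix takes nothing from rice bran — only oat hulls. There the calcium constraint is tight.
Optimal quantities: oat hulls = 0.8125 kg.
Objective = 0.05·0.8125 = 0.040625.

$0.0406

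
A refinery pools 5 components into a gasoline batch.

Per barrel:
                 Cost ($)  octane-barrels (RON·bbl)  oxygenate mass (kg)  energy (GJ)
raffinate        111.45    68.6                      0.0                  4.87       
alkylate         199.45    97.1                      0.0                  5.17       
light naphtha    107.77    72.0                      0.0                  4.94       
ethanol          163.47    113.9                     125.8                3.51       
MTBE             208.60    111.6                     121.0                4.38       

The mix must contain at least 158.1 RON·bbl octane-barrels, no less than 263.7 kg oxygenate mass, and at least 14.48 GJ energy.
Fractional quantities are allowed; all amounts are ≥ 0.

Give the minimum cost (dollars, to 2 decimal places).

$498.04

Let x1 = barrels of raffinate, x2 = barrels of alkylate, x3 = barrels of light naphtha, x4 = barrels of ethanol, x5 = barrels of MTBE.
Minimise 111.45x1 + 199.45x2 + 107.77x3 + 163.47x4 + 208.6x5 with:
  68.6x1 + 97.1x2 + 72x3 + 113.9x4 + 111.6x5 ≥ 158.1   (octane-barrels)
  125.8x4 + 121x5 ≥ 263.7   (oxygenate mass)
  4.87x1 + 5.17x2 + 4.94x3 + 3.51x4 + 4.38x5 ≥ 14.48   (energy)
  x1, x2, x3, x4, x5 ≥ 0.
The minimum-cost mix takes nothing from raffinate, alkylate, MTBE — only light naphtha, ethanol. There the oxygenate mass and energy constraints are tight.
So light naphtha = 1.442 barrels, ethanol = 2.096 barrels.
Objective = 107.77·1.442 + 163.47·2.096 = 498.0375.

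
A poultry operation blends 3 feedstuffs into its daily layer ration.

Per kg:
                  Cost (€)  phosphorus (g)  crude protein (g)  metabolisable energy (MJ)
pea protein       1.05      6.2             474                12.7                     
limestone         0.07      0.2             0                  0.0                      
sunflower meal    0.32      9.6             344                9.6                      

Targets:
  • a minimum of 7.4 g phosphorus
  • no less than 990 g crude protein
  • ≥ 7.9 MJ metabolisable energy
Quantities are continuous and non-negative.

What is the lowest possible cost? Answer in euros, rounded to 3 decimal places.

Set it up as a linear program. Let x1 = kg of pea protein, x2 = kg of limestone, x3 = kg of sunflower meal.
Minimize 1.05x1 + 0.07x2 + 0.32x3 subject to:
  6.2x1 + 0.2x2 + 9.6x3 ≥ 7.4   (phosphorus)
  474x1 + 344x3 ≥ 990   (crude protein)
  12.7x1 + 9.6x3 ≥ 7.9   (metabolisable energy)
  x1, x2, x3 ≥ 0.
At the optimum only sunflower meal is positive (pea protein, limestone = 0). Binding constraint: crude protein.
Solving gives x3 = 2.878.
Total cost: 0.32·2.878 = 0.92096.

€0.921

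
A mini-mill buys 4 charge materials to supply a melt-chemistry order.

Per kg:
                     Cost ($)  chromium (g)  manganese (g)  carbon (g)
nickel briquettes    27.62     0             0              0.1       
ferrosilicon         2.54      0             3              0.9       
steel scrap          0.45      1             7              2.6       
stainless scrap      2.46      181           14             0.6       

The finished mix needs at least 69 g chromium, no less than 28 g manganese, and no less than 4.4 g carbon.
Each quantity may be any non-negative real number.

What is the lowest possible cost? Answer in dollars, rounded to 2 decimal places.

Let x1 = kg of nickel briquettes, x2 = kg of ferrosilicon, x3 = kg of steel scrap, x4 = kg of stainless scrap.
min 27.62x1 + 2.54x2 + 0.45x3 + 2.46x4 subject to:
  1x3 + 181x4 ≥ 69   (chromium)
  3x2 + 7x3 + 14x4 ≥ 28   (manganese)
  0.1x1 + 0.9x2 + 2.6x3 + 0.6x4 ≥ 4.4   (carbon)
  x1, x2, x3, x4 ≥ 0.
The optimal basis is {steel scrap, stainless scrap}; nickel briquettes, ferrosilicon drop out. There the chromium and manganese constraints are tight.
So steel scrap = 3.274 kg, stainless scrap = 0.3631 kg.
Objective = 0.45·3.274 + 2.46·0.3631 = 2.3665.

$2.37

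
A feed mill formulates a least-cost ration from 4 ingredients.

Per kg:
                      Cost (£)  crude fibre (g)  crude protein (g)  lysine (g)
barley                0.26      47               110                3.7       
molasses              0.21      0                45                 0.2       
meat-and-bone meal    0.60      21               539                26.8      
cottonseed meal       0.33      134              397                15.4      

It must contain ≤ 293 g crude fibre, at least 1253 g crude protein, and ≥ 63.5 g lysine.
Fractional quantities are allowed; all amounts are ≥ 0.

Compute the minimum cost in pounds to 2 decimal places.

Let x1 = kg of barley, x2 = kg of molasses, x3 = kg of meat-and-bone meal, x4 = kg of cottonseed meal.
min 0.26x1 + 0.21x2 + 0.6x3 + 0.33x4 with:
  47x1 + 21x3 + 134x4 ≤ 293   (crude fibre)
  110x1 + 45x2 + 539x3 + 397x4 ≥ 1253   (crude protein)
  3.7x1 + 0.2x2 + 26.8x3 + 15.4x4 ≥ 63.5   (lysine)
  x1, x2, x3, x4 ≥ 0.
At the optimum only meat-and-bone meal, cottonseed meal are positive (barley, molasses = 0). The crude fibre and lysine requirements are met with equality.
So meat-and-bone meal = 1.223 kg, cottonseed meal = 1.995 kg.
Objective = 0.6·1.223 + 0.33·1.995 = 1.3922.

£1.39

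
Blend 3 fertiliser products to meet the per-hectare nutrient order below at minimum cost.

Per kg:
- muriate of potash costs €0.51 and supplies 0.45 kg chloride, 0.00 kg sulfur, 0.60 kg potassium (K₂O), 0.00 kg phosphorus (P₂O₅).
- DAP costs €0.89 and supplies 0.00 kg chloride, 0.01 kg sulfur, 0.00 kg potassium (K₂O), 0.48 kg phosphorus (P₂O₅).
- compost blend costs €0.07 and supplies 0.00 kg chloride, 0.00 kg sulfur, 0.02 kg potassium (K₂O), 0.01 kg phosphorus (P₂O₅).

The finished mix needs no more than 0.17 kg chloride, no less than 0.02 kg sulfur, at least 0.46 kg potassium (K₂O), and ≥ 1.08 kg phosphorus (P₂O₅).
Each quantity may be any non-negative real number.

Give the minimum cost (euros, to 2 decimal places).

€2.80

Set it up as a linear program. Let x1 = kg of muriate of potash, x2 = kg of DAP, x3 = kg of compost blend.
Minimize 0.51x1 + 0.89x2 + 0.07x3 with:
  0.45x1 ≤ 0.17   (chloride)
  0.01x2 ≥ 0.02   (sulfur)
  0.6x1 + 0.02x3 ≥ 0.46   (potassium (K₂O))
  0.48x2 + 0.01x3 ≥ 1.08   (phosphorus (P₂O₅))
  x1, x2, x3 ≥ 0.
The optimal mix uses every input. There the chloride, potassium (K₂O), phosphorus (P₂O₅) constraints are tight.
Optimal quantities: muriate of potash = 0.3778 kg, DAP = 2.007 kg, compost blend = 11.67 kg.
Cost = 0.51·0.3778 + 0.89·2.007 + 0.07·11.67 = 2.7958.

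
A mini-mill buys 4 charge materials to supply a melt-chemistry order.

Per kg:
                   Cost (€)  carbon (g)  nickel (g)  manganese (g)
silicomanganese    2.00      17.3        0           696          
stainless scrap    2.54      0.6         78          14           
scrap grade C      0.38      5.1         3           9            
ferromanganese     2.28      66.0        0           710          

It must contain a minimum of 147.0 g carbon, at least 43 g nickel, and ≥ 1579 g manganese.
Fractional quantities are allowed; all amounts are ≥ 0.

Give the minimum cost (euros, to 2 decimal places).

This is a linear program. Let x1 = kg of silicomanganese, x2 = kg of stainless scrap, x3 = kg of scrap grade C, x4 = kg of ferromanganese.
Minimize 2x1 + 2.54x2 + 0.38x3 + 2.28x4 s.t.:
  17.3x1 + 0.6x2 + 5.1x3 + 66x4 ≥ 147   (carbon)
  78x2 + 3x3 ≥ 43   (nickel)
  696x1 + 14x2 + 9x3 + 710x4 ≥ 1579   (manganese)
  x1, x2, x3, x4 ≥ 0.
The optimal basis is {stainless scrap, ferromanganese}; silicomanganese, scrap grade C drop out. There the carbon and nickel constraints are tight.
So stainless scrap = 0.5513 kg, ferromanganese = 2.222 kg.
Hence cost = 2.54·0.5513 + 2.28·2.222 = €6.4665.

€6.47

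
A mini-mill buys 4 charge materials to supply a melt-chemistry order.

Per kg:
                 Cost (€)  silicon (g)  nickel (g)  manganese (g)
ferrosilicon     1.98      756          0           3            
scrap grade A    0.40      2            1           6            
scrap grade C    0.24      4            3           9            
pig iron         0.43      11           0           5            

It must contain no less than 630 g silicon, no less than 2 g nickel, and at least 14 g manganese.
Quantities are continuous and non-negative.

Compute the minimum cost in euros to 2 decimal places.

Set it up as a linear program. Let x1 = kg of ferrosilicon, x2 = kg of scrap grade A, x3 = kg of scrap grade C, x4 = kg of pig iron.
Minimise 1.98x1 + 0.4x2 + 0.24x3 + 0.43x4 with:
  756x1 + 2x2 + 4x3 + 11x4 ≥ 630   (silicon)
  1x2 + 3x3 ≥ 2   (nickel)
  3x1 + 6x2 + 9x3 + 5x4 ≥ 14   (manganese)
  x1, x2, x3, x4 ≥ 0.
The cheapest feasible vertex uses only ferrosilicon, scrap grade C; scrap grade A, pig iron are not used. Binding constraints: silicon and manganese.
So ferrosilicon = 0.8266 kg, scrap grade C = 1.28 kg.
Cost = 1.98·0.8266 + 0.24·1.28 = 1.9439.

€1.94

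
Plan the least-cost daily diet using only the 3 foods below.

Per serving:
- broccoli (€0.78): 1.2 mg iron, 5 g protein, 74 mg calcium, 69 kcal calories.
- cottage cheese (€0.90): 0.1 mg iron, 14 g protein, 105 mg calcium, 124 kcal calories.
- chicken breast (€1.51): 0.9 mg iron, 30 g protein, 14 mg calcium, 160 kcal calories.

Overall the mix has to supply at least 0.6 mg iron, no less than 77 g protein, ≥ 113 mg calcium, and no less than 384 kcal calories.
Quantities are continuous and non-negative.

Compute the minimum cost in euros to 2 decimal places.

Let x1 = servings of broccoli, x2 = servings of cottage cheese, x3 = servings of chicken breast.
Minimise 0.78x1 + 0.9x2 + 1.51x3 with:
  1.2x1 + 0.1x2 + 0.9x3 ≥ 0.6   (iron)
  5x1 + 14x2 + 30x3 ≥ 77   (protein)
  74x1 + 105x2 + 14x3 ≥ 113   (calcium)
  69x1 + 124x2 + 160x3 ≥ 384   (calories)
  x1, x2, x3 ≥ 0.
The optimal basis is {cottage cheese, chicken breast}; broccoli drops out. There the protein and calcium constraints are tight.
Solving gives x2 = 0.7827, x3 = 2.201.
Objective = 0.9·0.7827 + 1.51·2.201 = 4.0279.

€4.03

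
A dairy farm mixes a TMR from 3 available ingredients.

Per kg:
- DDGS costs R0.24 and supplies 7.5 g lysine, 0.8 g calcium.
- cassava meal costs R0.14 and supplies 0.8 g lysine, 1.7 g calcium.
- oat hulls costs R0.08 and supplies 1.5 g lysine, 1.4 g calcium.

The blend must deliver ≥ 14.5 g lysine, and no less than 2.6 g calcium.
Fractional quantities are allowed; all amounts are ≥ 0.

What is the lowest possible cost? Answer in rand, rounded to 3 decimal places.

Set it up as a linear program. Let x1 = kg of DDGS, x2 = kg of cassava meal, x3 = kg of oat hulls.
min 0.24x1 + 0.14x2 + 0.08x3 s.t.:
  7.5x1 + 0.8x2 + 1.5x3 ≥ 14.5   (lysine)
  0.8x1 + 1.7x2 + 1.4x3 ≥ 2.6   (calcium)
  x1, x2, x3 ≥ 0.
The minimum-cost mix takes nothing from cassava meal — only DDGS, oat hulls. Binding constraints: lysine and calcium.
Solving gives x1 = 1.763, x3 = 0.8495.
Hence cost = 0.24·1.763 + 0.08·0.8495 = R0.49108.

R0.491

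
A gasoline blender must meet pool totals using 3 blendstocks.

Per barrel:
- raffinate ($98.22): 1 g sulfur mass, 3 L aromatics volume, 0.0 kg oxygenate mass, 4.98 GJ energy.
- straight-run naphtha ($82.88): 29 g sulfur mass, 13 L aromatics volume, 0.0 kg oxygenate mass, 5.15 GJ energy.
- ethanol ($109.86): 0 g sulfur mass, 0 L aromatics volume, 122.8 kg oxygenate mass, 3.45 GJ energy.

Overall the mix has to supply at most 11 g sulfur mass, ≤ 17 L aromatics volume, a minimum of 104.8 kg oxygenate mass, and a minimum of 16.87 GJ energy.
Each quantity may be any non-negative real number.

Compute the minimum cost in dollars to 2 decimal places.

Treat it as an LP. Let x1 = barrels of raffinate, x2 = barrels of straight-run naphtha, x3 = barrels of ethanol.
Minimize 98.22x1 + 82.88x2 + 109.86x3 s.t.:
  1x1 + 29x2 ≤ 11   (sulfur mass)
  3x1 + 13x2 ≤ 17   (aromatics volume)
  122.8x3 ≥ 104.8   (oxygenate mass)
  4.98x1 + 5.15x2 + 3.45x3 ≥ 16.87   (energy)
  x1, x2, x3 ≥ 0.
The optimal mix uses every input. The sulfur mass, oxygenate mass, energy requirements are met with equality.
Optimal quantities: raffinate = 2.493 barrels, straight-run naphtha = 0.2933 barrels, ethanol = 0.8534 barrels.
Total cost: 98.22·2.493 + 82.88·0.2933 + 109.86·0.8534 = 362.9257.

$362.93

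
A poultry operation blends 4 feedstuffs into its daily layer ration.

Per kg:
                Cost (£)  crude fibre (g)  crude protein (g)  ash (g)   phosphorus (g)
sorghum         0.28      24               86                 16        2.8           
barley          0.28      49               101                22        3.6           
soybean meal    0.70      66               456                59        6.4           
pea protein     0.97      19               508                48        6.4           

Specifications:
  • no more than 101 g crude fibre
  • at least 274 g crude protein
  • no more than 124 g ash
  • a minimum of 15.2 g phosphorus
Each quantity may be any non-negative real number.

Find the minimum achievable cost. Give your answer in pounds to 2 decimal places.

£1.79

Let x1 = kg of sorghum, x2 = kg of barley, x3 = kg of soybean meal, x4 = kg of pea protein.
Minimize 0.28x1 + 0.28x2 + 0.7x3 + 0.97x4 s.t.:
  24x1 + 49x2 + 66x3 + 19x4 ≤ 101   (crude fibre)
  86x1 + 101x2 + 456x3 + 508x4 ≥ 274   (crude protein)
  16x1 + 22x2 + 59x3 + 48x4 ≤ 124   (ash)
  2.8x1 + 3.6x2 + 6.4x3 + 6.4x4 ≥ 15.2   (phosphorus)
  x1, x2, x3, x4 ≥ 0.
The minimum-cost mix takes nothing from barley, soybean meal — only sorghum, pea protein. Binding constraints: crude fibre and phosphorus.
So sorghum = 3.562 kg, pea protein = 0.8167 kg.
Total cost: 0.28·3.562 + 0.97·0.8167 = 1.7896.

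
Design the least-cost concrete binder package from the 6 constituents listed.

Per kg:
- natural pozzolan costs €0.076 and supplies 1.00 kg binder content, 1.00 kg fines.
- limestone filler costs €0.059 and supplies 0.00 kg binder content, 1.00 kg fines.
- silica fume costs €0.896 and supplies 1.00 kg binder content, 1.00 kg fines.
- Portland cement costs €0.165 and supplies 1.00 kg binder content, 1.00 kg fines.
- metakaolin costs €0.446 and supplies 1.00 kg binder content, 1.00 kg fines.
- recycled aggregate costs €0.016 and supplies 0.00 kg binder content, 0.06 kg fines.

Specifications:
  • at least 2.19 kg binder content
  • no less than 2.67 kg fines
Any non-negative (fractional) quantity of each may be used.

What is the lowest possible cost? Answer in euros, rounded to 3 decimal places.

This is a linear program. Let x1 = kg of natural pozzolan, x2 = kg of limestone filler, x3 = kg of silica fume, x4 = kg of Portland cement, x5 = kg of metakaolin, x6 = kg of recycled aggregate.
Minimise 0.076x1 + 0.059x2 + 0.896x3 + 0.165x4 + 0.446x5 + 0.016x6 s.t.:
  1x1 + 1x3 + 1x4 + 1x5 ≥ 2.19   (binder content)
  1x1 + 1x2 + 1x3 + 1x4 + 1x5 + 0.06x6 ≥ 2.67   (fines)
  x1, x2, x3, x4, x5, x6 ≥ 0.
The optimal basis is {natural pozzolan, limestone filler}; silica fume, Portland cement, metakaolin, recycled aggregate drop out. There the binder content and fines constraints are tight.
So natural pozzolan = 2.19 kg, limestone filler = 0.48 kg.
Hence cost = 0.076·2.19 + 0.059·0.48 = €0.19476.

€0.195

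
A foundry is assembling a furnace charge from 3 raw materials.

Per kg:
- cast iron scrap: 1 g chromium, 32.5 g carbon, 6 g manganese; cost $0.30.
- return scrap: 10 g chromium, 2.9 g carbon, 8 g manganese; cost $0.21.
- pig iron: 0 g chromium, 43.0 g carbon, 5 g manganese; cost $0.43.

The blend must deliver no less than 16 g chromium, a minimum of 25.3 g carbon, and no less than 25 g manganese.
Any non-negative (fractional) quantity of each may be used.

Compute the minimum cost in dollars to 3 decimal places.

Let x1 = kg of cast iron scrap, x2 = kg of return scrap, x3 = kg of pig iron.
Minimize 0.3x1 + 0.21x2 + 0.43x3 subject to:
  1x1 + 10x2 ≥ 16   (chromium)
  32.5x1 + 2.9x2 + 43x3 ≥ 25.3   (carbon)
  6x1 + 8x2 + 5x3 ≥ 25   (manganese)
  x1, x2, x3 ≥ 0.
The optimal basis is {cast iron scrap, return scrap}; pig iron drops out. The carbon and manganese requirements are met with equality.
Solving gives x1 = 0.53545, x2 = 2.7234.
Objective = 0.3·0.53545 + 0.21·2.7234 = 0.73255.

$0.733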